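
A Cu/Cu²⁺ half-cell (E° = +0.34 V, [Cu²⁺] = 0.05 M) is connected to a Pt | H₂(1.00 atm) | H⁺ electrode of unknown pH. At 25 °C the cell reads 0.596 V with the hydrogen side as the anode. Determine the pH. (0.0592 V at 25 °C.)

E°_cell = 0.34 V and n = 2.
log Q = n(E° − E)/0.0592 = 2×(0.34 − 0.596)/0.0592 = -8.649.
With Q = [H⁺]^2 / ([Cu²⁺]·P(H₂)), solving for [H⁺] gives log[H⁺] = -4.975, so pH = 4.97.

pH = 4.97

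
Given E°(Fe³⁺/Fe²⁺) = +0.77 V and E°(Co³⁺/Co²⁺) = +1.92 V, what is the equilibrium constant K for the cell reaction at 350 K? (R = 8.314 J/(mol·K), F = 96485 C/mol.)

E°_cell = +1.92 − (+0.77) = 1.15 V, with n = 1 electron transferred.
At equilibrium E = 0, so the Nernst equation gives ln K = nFE°/RT = (1)(96485)(1.15)/((8.314)(350)) = 38.13.
K = e^38.13 = 3.6 × 10^16.

3.6 × 10^16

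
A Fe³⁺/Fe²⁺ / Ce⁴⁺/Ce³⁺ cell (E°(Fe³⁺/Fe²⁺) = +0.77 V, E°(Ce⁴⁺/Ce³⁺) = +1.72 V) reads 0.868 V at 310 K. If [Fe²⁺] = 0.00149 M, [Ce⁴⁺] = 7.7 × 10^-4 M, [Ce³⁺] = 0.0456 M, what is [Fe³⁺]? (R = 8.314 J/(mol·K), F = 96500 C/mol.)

From the Nernst equation, ln Q = nF(E° − E)/RT = 1×96500×(0.95 − 0.868)/(8.314×310) = 3.070, so Q = 21.5.
With Q = [Fe³⁺]·[Ce³⁺]/([Fe²⁺]·[Ce⁴⁺]) and the known concentrations, [Fe³⁺] in the numerator gives [Fe³⁺] = 5.4 × 10^-4 M.

5.4 × 10^-4 M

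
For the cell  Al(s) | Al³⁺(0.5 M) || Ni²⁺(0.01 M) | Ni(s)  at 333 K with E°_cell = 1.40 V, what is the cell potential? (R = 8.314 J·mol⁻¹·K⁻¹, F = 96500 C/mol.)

1.34 V

Balancing electrons gives n = 6; the reaction quotient is Q = [Al³⁺]^2/[Ni²⁺]^3 = 2.5 × 10^5.
E = E° − (RT/nF) ln Q = 1.40 − (8.314×333)/(6×96500) × (12.429) = 1.400 − 0.059 = 1.341 V.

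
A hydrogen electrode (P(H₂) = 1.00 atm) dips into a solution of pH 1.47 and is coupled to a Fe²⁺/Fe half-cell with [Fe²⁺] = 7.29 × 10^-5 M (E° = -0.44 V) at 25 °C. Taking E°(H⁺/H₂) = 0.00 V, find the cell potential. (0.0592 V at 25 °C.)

The hydrogen couple is the cathode, so E°_cell = 0.44 V; n = 2.
[H⁺] = 10^(−1.47) = 0.034 M, and Q = [Fe²⁺]·P(H₂) / [H⁺]^2 = 0.0635.
E = E° − (0.0592/2) log Q = 0.44 − (0.0592/2)(-1.197) = 0.475 V.

0.48 V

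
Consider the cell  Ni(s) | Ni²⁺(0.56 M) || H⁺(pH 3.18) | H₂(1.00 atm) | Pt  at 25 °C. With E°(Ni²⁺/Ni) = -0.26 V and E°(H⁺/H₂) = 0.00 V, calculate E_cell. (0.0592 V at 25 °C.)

0.079 V

The hydrogen couple is the cathode, so E°_cell = 0.26 V; n = 2.
[H⁺] = 10^(−3.18) = 6.6 × 10^-4 M, and Q = [Ni²⁺]·P(H₂) / [H⁺]^2 = 1.28 × 10^6.
E = E° − (0.0592/2) log Q = 0.26 − (0.0592/2)(6.108) = 0.079 V.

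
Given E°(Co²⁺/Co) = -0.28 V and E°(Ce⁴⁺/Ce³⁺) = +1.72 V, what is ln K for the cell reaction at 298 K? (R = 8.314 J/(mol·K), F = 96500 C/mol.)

ln K = 155.8

E°_cell = +1.72 − (-0.28) = 2.00 V, with n = 2 electrons transferred.
At equilibrium E = 0, so the Nernst equation gives ln K = nFE°/RT = (2)(96500)(2.00)/((8.314)(298)) = 155.80.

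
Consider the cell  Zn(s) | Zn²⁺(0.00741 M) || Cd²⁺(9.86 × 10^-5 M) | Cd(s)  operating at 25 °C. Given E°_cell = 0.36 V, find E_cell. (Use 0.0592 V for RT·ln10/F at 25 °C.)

Balancing electrons gives n = 2; the reaction quotient is Q = [Zn²⁺]/[Cd²⁺] = 75.2.
At 25 °C, E = E° − (0.0592/n) log Q = 0.36 − (0.0592/2)(1.876) = 0.360 − 0.056 = 0.304 V.

0.304 V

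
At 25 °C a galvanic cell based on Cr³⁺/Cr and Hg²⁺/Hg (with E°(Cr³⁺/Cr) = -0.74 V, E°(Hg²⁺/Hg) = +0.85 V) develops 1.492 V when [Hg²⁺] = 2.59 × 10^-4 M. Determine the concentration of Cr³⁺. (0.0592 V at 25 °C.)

0.39 M

From the Nernst equation, log Q = n(E° − E)/0.0592 = 6(1.59 − 1.492)/0.0592 = 9.932, so Q = 8.56 × 10^9.
With Q = [Cr³⁺]^2/[Hg²⁺]^3 and the known concentrations, [Cr³⁺]^2 in the numerator gives [Cr³⁺] = 0.39 M.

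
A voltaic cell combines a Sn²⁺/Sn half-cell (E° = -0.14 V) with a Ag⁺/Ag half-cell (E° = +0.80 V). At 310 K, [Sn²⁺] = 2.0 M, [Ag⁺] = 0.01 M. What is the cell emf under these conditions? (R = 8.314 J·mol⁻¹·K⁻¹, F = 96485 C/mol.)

0.808 V

The Ag⁺/Ag couple has the higher reduction potential and acts as the cathode, so E°_cell = +0.80 − (-0.14) = 0.94 V.
Balancing electrons gives n = 2; the reaction quotient is Q = [Sn²⁺]/[Ag⁺]^2 = 2 × 10^4.
E = E° − (RT/nF) ln Q = 0.94 − (8.314×310)/(2×96485) × (9.903) = 0.940 − 0.132 = 0.808 V.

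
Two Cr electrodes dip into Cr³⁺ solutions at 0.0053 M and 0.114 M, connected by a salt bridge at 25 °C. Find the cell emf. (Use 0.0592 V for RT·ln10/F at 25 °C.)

Both half-cells are Cr³⁺/Cr, so E°_cell = 0. The concentrated side is the cathode; the cell reaction moves Cr³⁺ from high to low concentration with n = 3.
Q = [Cr³⁺]_dilute/[Cr³⁺]_conc = 0.0053/0.114 = 0.0465.
E = 0 − (0.0592/3) log Q = −(0.0592/3)(-1.333) = 0.0263 V.

0.026 V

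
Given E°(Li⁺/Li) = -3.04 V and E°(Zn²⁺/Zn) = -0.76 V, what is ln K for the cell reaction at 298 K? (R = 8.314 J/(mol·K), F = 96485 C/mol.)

ln K = 177.6

E°_cell = -0.76 − (-3.04) = 2.28 V, with n = 2 electrons transferred.
At equilibrium E = 0, so the Nernst equation gives ln K = nFE°/RT = (2)(96485)(2.28)/((8.314)(298)) = 177.58.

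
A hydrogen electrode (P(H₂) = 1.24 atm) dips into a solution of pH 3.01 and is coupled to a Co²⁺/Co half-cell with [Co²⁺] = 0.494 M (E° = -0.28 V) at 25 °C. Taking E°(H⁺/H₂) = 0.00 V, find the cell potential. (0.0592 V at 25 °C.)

0.11 V

The hydrogen couple is the cathode, so E°_cell = 0.28 V; n = 2.
[H⁺] = 10^(−3.01) = 9.8 × 10^-4 M, and Q = [Co²⁺]·P(H₂) / [H⁺]^2 = 6.41 × 10^5.
E = E° − (0.0592/2) log Q = 0.28 − (0.0592/2)(5.807) = 0.108 V.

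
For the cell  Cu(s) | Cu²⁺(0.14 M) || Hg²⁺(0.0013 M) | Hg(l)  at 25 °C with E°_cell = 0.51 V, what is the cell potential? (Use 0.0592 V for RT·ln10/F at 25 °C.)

Balancing electrons gives n = 2; the reaction quotient is Q = [Cu²⁺]/[Hg²⁺] = 108.
At 25 °C, E = E° − (0.0592/n) log Q = 0.51 − (0.0592/2)(2.032) = 0.510 − 0.060 = 0.450 V.

0.450 V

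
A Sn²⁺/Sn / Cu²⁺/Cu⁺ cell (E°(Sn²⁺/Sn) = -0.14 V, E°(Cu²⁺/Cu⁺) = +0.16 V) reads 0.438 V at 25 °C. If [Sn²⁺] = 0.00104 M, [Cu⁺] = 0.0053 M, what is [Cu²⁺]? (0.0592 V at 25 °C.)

0.037 M

From the Nernst equation, log Q = n(E° − E)/0.0592 = 2(0.30 − 0.438)/0.0592 = -4.662, so Q = 2.18 × 10^-5.
With Q = [Sn²⁺]·[Cu⁺]^2/[Cu²⁺]^2 and the known concentrations, [Cu²⁺]^2 in the denominator gives [Cu²⁺] = 0.037 M.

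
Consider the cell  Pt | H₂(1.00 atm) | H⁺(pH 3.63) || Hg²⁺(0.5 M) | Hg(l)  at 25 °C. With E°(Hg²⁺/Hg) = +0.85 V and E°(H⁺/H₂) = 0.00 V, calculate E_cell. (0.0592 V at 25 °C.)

The Hg²⁺/Hg couple is the cathode, so E°_cell = 0.85 V; n = 2.
[H⁺] = 10^(−3.63) = 2.3 × 10^-4 M, and Q = [H⁺]^2 / ([Hg²⁺]·P(H₂)) = 1.1 × 10^-7.
E = E° − (0.0592/2) log Q = 0.85 − (0.0592/2)(-6.959) = 1.056 V.

1.06 V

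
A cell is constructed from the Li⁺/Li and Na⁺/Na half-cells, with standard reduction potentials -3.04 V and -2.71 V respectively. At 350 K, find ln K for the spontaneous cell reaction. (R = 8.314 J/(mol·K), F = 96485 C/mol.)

E°_cell = -2.71 − (-3.04) = 0.33 V, with n = 1 electron transferred.
At equilibrium E = 0, so the Nernst equation gives ln K = nFE°/RT = (1)(96485)(0.33)/((8.314)(350)) = 10.94.

ln K = 10.9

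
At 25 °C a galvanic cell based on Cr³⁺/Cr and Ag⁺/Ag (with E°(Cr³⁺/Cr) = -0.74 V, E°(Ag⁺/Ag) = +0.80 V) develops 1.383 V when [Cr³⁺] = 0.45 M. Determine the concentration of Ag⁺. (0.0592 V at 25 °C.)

From the Nernst equation, log Q = n(E° − E)/0.0592 = 3(1.54 − 1.383)/0.0592 = 7.956, so Q = 9.04 × 10^7.
With Q = [Cr³⁺]/[Ag⁺]^3 and the known concentrations, [Ag⁺]^3 in the denominator gives [Ag⁺] = 0.0017 M.

0.0017 M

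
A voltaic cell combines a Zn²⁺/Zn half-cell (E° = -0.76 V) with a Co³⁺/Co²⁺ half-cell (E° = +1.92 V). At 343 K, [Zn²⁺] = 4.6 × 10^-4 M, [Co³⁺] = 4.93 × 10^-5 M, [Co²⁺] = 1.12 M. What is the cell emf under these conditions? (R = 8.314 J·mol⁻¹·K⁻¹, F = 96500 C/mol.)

The Co³⁺/Co²⁺ couple has the higher reduction potential and acts as the cathode, so E°_cell = +1.92 − (-0.76) = 2.68 V.
Balancing electrons gives n = 2; the reaction quotient is Q = [Zn²⁺]·[Co²⁺]^2/[Co³⁺]^2 = 2.37 × 10^5.
E = E° − (RT/nF) ln Q = 2.68 − (8.314×343)/(2×96500) × (12.378) = 2.680 − 0.183 = 2.497 V.

2.50 V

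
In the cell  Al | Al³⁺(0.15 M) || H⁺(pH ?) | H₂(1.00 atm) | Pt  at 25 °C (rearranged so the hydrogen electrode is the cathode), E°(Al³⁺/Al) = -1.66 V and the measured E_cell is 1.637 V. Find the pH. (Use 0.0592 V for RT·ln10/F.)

pH = 0.66

E°_cell = 1.66 V and n = 6.
log Q = n(E° − E)/0.0592 = 6×(1.66 − 1.637)/0.0592 = 2.331.
With Q = [Al³⁺]^2·P(H₂)^3 / [H⁺]^6, solving for [H⁺] gives log[H⁺] = -0.663, so pH = 0.66.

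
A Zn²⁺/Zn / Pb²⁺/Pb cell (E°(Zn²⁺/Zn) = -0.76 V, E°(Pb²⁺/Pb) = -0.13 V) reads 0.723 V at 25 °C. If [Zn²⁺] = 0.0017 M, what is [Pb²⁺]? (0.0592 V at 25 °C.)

From the Nernst equation, log Q = n(E° − E)/0.0592 = 2(0.63 − 0.723)/0.0592 = -3.142, so Q = 7.21 × 10^-4.
With Q = [Zn²⁺]/[Pb²⁺] and the known concentrations, [Pb²⁺] in the denominator gives [Pb²⁺] = 2.4 M.

2.4 M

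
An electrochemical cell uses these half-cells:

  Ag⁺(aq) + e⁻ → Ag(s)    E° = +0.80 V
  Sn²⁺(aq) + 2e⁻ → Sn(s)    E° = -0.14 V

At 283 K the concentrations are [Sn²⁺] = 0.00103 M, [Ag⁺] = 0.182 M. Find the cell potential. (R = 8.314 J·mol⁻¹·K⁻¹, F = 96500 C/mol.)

The Ag⁺/Ag couple has the higher reduction potential and acts as the cathode, so E°_cell = +0.80 − (-0.14) = 0.94 V.
Balancing electrons gives n = 2; the reaction quotient is Q = [Sn²⁺]/[Ag⁺]^2 = 0.0311.
E = E° − (RT/nF) ln Q = 0.94 − (8.314×283)/(2×96500) × (-3.471) = 0.940 + 0.042 = 0.982 V.

0.982 V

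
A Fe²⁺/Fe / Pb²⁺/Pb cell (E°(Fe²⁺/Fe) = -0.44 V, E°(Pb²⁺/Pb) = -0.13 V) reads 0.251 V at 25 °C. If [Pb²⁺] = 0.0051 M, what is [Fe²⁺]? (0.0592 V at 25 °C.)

From the Nernst equation, log Q = n(E° − E)/0.0592 = 2(0.31 − 0.251)/0.0592 = 1.993, so Q = 98.5.
With Q = [Fe²⁺]/[Pb²⁺] and the known concentrations, [Fe²⁺] in the numerator gives [Fe²⁺] = 0.5 M.

0.5 M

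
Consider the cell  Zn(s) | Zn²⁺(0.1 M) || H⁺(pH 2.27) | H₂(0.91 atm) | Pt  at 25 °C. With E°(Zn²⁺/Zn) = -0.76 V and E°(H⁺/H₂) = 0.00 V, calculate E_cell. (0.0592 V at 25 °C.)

0.66 V

The hydrogen couple is the cathode, so E°_cell = 0.76 V; n = 2.
[H⁺] = 10^(−2.27) = 0.0054 M, and Q = [Zn²⁺]·P(H₂) / [H⁺]^2 = 3160.
E = E° − (0.0592/2) log Q = 0.76 − (0.0592/2)(3.499) = 0.656 V.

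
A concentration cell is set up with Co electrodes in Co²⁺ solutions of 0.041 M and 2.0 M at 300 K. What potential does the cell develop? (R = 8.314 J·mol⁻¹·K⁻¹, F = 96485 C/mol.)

Both half-cells are Co²⁺/Co, so E°_cell = 0. The concentrated side is the cathode; the cell reaction moves Co²⁺ from high to low concentration with n = 2.
Q = [Co²⁺]_dilute/[Co²⁺]_conc = 0.041/2.0 = 0.0205.
E = 0 − (RT/nF) ln Q = −((8.314×300)/(2×96485))(-3.887) = 0.0502 V.

0.050 V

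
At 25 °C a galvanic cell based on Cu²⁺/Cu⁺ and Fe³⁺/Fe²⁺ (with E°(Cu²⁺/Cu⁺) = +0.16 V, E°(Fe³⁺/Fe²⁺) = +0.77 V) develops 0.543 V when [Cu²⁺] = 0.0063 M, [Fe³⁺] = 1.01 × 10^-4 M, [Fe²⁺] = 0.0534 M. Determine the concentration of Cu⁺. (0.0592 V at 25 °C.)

0.25 M

From the Nernst equation, log Q = n(E° − E)/0.0592 = 1(0.61 − 0.543)/0.0592 = 1.132, so Q = 13.5.
With Q = [Cu²⁺]·[Fe²⁺]/([Cu⁺]·[Fe³⁺]) and the known concentrations, [Cu⁺] in the denominator gives [Cu⁺] = 0.25 M.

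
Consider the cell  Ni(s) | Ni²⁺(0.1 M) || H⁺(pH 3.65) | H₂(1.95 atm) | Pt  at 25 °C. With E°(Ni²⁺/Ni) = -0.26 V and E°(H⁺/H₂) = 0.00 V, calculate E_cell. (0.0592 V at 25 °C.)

The hydrogen couple is the cathode, so E°_cell = 0.26 V; n = 2.
[H⁺] = 10^(−3.65) = 2.2 × 10^-4 M, and Q = [Ni²⁺]·P(H₂) / [H⁺]^2 = 3.89 × 10^6.
E = E° − (0.0592/2) log Q = 0.26 − (0.0592/2)(6.590) = 0.065 V.

0.065 V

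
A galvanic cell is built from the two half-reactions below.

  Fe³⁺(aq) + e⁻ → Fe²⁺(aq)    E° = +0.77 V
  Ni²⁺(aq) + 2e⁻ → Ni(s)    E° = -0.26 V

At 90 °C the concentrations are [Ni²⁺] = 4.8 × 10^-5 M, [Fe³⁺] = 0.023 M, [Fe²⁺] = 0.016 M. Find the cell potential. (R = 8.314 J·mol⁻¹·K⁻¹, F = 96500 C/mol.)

1.20 V

The Fe³⁺/Fe²⁺ couple has the higher reduction potential and acts as the cathode, so E°_cell = +0.77 − (-0.26) = 1.03 V.
Balancing electrons gives n = 2; the reaction quotient is Q = [Ni²⁺]·[Fe²⁺]^2/[Fe³⁺]^2 = 2.32 × 10^-5.
E = E° − (RT/nF) ln Q = 1.03 − (8.314×363)/(2×96500) × (-10.670) = 1.030 + 0.167 = 1.197 V.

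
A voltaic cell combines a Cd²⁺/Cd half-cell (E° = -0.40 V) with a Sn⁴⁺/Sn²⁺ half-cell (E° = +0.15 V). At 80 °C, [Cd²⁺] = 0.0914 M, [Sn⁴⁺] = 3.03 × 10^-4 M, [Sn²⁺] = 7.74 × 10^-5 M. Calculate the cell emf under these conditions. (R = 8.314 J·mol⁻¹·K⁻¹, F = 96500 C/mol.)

0.607 V

The Sn⁴⁺/Sn²⁺ couple has the higher reduction potential and acts as the cathode, so E°_cell = +0.15 − (-0.40) = 0.55 V.
Balancing electrons gives n = 2; the reaction quotient is Q = [Cd²⁺]·[Sn²⁺]/[Sn⁴⁺] = 0.0233.
E = E° − (RT/nF) ln Q = 0.55 − (8.314×353)/(2×96500) × (-3.757) = 0.550 + 0.057 = 0.607 V.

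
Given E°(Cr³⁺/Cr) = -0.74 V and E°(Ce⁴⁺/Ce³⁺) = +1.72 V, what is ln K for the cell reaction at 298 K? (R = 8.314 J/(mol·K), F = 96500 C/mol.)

E°_cell = +1.72 − (-0.74) = 2.46 V, with n = 3 electrons transferred.
At equilibrium E = 0, so the Nernst equation gives ln K = nFE°/RT = (3)(96500)(2.46)/((8.314)(298)) = 287.45.

ln K = 287.4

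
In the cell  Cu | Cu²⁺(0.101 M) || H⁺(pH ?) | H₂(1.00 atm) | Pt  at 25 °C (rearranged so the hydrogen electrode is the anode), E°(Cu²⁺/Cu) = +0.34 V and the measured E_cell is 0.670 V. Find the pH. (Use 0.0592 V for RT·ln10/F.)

pH = 6.07

E°_cell = 0.34 V and n = 2.
log Q = n(E° − E)/0.0592 = 2×(0.34 − 0.670)/0.0592 = -11.149.
With Q = [H⁺]^2 / ([Cu²⁺]·P(H₂)), solving for [H⁺] gives log[H⁺] = -6.072, so pH = 6.07.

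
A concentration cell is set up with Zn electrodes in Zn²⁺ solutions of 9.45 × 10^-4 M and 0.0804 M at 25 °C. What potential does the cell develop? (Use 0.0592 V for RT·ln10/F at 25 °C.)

Both half-cells are Zn²⁺/Zn, so E°_cell = 0. The concentrated side is the cathode; the cell reaction moves Zn²⁺ from high to low concentration with n = 2.
Q = [Zn²⁺]_dilute/[Zn²⁺]_conc = 9.45 × 10^-4/0.0804 = 0.0118.
E = 0 − (0.0592/2) log Q = −(0.0592/2)(-1.930) = 0.0571 V.

0.057 V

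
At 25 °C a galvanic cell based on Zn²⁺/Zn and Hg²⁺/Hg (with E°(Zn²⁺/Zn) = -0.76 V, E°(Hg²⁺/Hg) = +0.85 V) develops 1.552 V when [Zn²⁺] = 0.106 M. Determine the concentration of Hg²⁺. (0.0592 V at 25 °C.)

From the Nernst equation, log Q = n(E° − E)/0.0592 = 2(1.61 − 1.552)/0.0592 = 1.959, so Q = 91.1.
With Q = [Zn²⁺]/[Hg²⁺] and the known concentrations, [Hg²⁺] in the denominator gives [Hg²⁺] = 0.0012 M.

0.0012 M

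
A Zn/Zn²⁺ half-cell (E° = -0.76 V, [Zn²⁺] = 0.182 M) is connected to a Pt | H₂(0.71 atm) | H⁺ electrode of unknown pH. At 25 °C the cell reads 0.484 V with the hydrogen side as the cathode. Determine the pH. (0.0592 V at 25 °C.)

E°_cell = 0.76 V and n = 2.
log Q = n(E° − E)/0.0592 = 2×(0.76 − 0.484)/0.0592 = 9.324.
With Q = [Zn²⁺]·P(H₂) / [H⁺]^2, solving for [H⁺] gives log[H⁺] = -5.106, so pH = 5.11.

pH = 5.11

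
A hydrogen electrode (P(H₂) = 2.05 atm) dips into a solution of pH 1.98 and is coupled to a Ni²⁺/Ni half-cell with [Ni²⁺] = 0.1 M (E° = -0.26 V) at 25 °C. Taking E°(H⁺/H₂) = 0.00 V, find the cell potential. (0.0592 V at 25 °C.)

The hydrogen couple is the cathode, so E°_cell = 0.26 V; n = 2.
[H⁺] = 10^(−1.98) = 0.010 M, and Q = [Ni²⁺]·P(H₂) / [H⁺]^2 = 1870.
E = E° − (0.0592/2) log Q = 0.26 − (0.0592/2)(3.272) = 0.163 V.

0.16 V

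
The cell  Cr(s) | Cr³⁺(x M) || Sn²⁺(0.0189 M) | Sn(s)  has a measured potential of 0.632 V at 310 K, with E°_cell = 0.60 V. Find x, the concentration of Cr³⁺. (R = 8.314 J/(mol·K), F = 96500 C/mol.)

7.1 × 10^-5 M

From the Nernst equation, ln Q = nF(E° − E)/RT = 6×96500×(0.60 − 0.632)/(8.314×310) = -7.189, so Q = 7.55 × 10^-4.
With Q = [Cr³⁺]^2/[Sn²⁺]^3 and the known concentrations, [Cr³⁺]^2 in the numerator gives [Cr³⁺] = 7.1 × 10^-5 M.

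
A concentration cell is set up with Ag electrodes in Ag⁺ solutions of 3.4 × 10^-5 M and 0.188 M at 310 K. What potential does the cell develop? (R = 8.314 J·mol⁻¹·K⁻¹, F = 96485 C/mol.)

0.23 V

Both half-cells are Ag⁺/Ag, so E°_cell = 0. The concentrated side is the cathode; the cell reaction moves Ag⁺ from high to low concentration with n = 1.
Q = [Ag⁺]_dilute/[Ag⁺]_conc = 3.4 × 10^-5/0.188 = 1.81 × 10^-4.
E = 0 − (RT/nF) ln Q = −((8.314×310)/(1×96485))(-8.618) = 0.2302 V.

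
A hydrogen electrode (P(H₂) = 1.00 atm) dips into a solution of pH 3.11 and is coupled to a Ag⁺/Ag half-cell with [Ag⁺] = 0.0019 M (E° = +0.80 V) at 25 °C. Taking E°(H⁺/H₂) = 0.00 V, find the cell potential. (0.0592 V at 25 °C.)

0.82 V

The Ag⁺/Ag couple is the cathode, so E°_cell = 0.80 V; n = 2.
[H⁺] = 10^(−3.11) = 7.8 × 10^-4 M, and Q = [H⁺]^2 / ([Ag⁺]^2·P(H₂)) = 0.167.
E = E° − (0.0592/2) log Q = 0.80 − (0.0592/2)(-0.778) = 0.823 V.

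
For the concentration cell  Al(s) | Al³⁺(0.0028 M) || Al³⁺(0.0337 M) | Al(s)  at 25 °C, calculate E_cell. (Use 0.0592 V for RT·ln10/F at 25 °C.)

Both half-cells are Al³⁺/Al, so E°_cell = 0. The concentrated side is the cathode; the cell reaction moves Al³⁺ from high to low concentration with n = 3.
Q = [Al³⁺]_dilute/[Al³⁺]_conc = 0.0028/0.0337 = 0.0831.
E = 0 − (0.0592/3) log Q = −(0.0592/3)(-1.080) = 0.0213 V.

0.021 V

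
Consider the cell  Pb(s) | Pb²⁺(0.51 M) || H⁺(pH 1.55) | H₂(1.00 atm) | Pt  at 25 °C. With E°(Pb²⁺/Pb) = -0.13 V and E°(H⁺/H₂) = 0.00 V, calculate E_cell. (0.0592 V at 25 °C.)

The hydrogen couple is the cathode, so E°_cell = 0.13 V; n = 2.
[H⁺] = 10^(−1.55) = 0.028 M, and Q = [Pb²⁺]·P(H₂) / [H⁺]^2 = 642.
E = E° − (0.0592/2) log Q = 0.13 − (0.0592/2)(2.808) = 0.047 V.

0.047 V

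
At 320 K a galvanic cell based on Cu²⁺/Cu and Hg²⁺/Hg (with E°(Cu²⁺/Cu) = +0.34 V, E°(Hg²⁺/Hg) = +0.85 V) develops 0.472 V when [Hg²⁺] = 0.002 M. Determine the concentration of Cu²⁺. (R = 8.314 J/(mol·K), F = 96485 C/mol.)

From the Nernst equation, ln Q = nF(E° − E)/RT = 2×96485×(0.51 − 0.472)/(8.314×320) = 2.756, so Q = 15.7.
With Q = [Cu²⁺]/[Hg²⁺] and the known concentrations, [Cu²⁺] in the numerator gives [Cu²⁺] = 0.031 M.

0.031 M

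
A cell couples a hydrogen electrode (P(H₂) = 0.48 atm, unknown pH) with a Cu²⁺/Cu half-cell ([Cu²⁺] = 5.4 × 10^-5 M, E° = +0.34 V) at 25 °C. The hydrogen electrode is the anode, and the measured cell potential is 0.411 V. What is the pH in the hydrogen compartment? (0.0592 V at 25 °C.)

E°_cell = 0.34 V and n = 2.
log Q = n(E° − E)/0.0592 = 2×(0.34 − 0.411)/0.0592 = -2.399.
With Q = [H⁺]^2 / ([Cu²⁺]·P(H₂)), solving for [H⁺] gives log[H⁺] = -3.493, so pH = 3.49.

pH = 3.49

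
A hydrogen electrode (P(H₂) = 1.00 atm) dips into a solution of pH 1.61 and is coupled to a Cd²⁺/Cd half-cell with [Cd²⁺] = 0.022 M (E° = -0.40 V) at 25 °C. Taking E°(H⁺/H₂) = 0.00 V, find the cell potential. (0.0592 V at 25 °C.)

The hydrogen couple is the cathode, so E°_cell = 0.40 V; n = 2.
[H⁺] = 10^(−1.61) = 0.025 M, and Q = [Cd²⁺]·P(H₂) / [H⁺]^2 = 36.5.
E = E° − (0.0592/2) log Q = 0.40 − (0.0592/2)(1.562) = 0.354 V.

0.35 V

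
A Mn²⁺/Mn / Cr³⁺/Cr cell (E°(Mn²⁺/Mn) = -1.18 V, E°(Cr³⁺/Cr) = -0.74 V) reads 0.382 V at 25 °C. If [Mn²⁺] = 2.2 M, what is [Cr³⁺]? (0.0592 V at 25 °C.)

From the Nernst equation, log Q = n(E° − E)/0.0592 = 6(0.44 − 0.382)/0.0592 = 5.878, so Q = 7.56 × 10^5.
With Q = [Mn²⁺]^3/[Cr³⁺]^2 and the known concentrations, [Cr³⁺]^2 in the denominator gives [Cr³⁺] = 0.0038 M.

0.0038 M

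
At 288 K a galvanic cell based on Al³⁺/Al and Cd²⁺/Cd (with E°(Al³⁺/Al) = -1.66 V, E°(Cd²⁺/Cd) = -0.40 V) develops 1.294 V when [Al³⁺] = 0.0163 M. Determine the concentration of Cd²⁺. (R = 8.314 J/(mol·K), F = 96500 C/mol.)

From the Nernst equation, ln Q = nF(E° − E)/RT = 6×96500×(1.26 − 1.294)/(8.314×288) = -8.222, so Q = 2.69 × 10^-4.
With Q = [Al³⁺]^2/[Cd²⁺]^3 and the known concentrations, [Cd²⁺]^3 in the denominator gives [Cd²⁺] = 1.0 M.

1.0 M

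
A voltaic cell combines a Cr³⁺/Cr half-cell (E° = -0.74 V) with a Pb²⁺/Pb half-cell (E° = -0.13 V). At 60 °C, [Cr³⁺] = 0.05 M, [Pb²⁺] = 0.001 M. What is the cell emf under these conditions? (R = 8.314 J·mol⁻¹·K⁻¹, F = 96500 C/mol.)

0.540 V

The Pb²⁺/Pb couple has the higher reduction potential and acts as the cathode, so E°_cell = -0.13 − (-0.74) = 0.61 V.
Balancing electrons gives n = 6; the reaction quotient is Q = [Cr³⁺]^2/[Pb²⁺]^3 = 2.5 × 10^6.
E = E° − (RT/nF) ln Q = 0.61 − (8.314×333)/(6×96500) × (14.732) = 0.610 − 0.070 = 0.540 V.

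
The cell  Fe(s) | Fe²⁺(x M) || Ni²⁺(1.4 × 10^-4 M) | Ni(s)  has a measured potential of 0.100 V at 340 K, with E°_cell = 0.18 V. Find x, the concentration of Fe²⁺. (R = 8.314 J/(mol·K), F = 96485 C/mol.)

From the Nernst equation, ln Q = nF(E° − E)/RT = 2×96485×(0.18 − 0.100)/(8.314×340) = 5.461, so Q = 235.
With Q = [Fe²⁺]/[Ni²⁺] and the known concentrations, [Fe²⁺] in the numerator gives [Fe²⁺] = 0.033 M.

0.033 M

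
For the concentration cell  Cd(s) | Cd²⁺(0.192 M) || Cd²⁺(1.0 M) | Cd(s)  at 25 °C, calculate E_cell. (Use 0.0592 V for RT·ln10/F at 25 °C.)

0.021 V

Both half-cells are Cd²⁺/Cd, so E°_cell = 0. The concentrated side is the cathode; the cell reaction moves Cd²⁺ from high to low concentration with n = 2.
Q = [Cd²⁺]_dilute/[Cd²⁺]_conc = 0.192/1.0 = 0.192.
E = 0 − (0.0592/2) log Q = −(0.0592/2)(-0.717) = 0.0212 V.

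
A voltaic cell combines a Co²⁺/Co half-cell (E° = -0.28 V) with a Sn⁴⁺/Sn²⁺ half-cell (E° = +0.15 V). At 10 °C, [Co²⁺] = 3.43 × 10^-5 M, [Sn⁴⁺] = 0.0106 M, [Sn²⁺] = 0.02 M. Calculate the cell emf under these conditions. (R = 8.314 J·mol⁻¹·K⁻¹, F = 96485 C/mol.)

0.548 V

The Sn⁴⁺/Sn²⁺ couple has the higher reduction potential and acts as the cathode, so E°_cell = +0.15 − (-0.28) = 0.43 V.
Balancing electrons gives n = 2; the reaction quotient is Q = [Co²⁺]·[Sn²⁺]/[Sn⁴⁺] = 6.47 × 10^-5.
E = E° − (RT/nF) ln Q = 0.43 − (8.314×283)/(2×96485) × (-9.645) = 0.430 + 0.118 = 0.548 V.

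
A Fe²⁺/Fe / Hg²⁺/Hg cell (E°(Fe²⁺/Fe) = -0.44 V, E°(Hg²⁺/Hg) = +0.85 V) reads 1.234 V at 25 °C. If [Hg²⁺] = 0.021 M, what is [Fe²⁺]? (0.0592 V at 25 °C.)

From the Nernst equation, log Q = n(E° − E)/0.0592 = 2(1.29 − 1.234)/0.0592 = 1.892, so Q = 78.0.
With Q = [Fe²⁺]/[Hg²⁺] and the known concentrations, [Fe²⁺] in the numerator gives [Fe²⁺] = 1.6 M.

1.6 M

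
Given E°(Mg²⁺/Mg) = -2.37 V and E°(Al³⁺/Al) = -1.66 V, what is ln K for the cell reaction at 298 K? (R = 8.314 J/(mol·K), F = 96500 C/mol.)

E°_cell = -1.66 − (-2.37) = 0.71 V, with n = 6 electrons transferred.
At equilibrium E = 0, so the Nernst equation gives ln K = nFE°/RT = (6)(96500)(0.71)/((8.314)(298)) = 165.92.

ln K = 165.9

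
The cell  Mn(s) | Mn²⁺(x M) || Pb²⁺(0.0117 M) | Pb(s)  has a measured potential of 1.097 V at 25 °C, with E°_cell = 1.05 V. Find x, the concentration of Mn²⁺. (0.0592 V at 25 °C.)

3 × 10^-4 M

From the Nernst equation, log Q = n(E° − E)/0.0592 = 2(1.05 − 1.097)/0.0592 = -1.588, so Q = 0.0258.
With Q = [Mn²⁺]/[Pb²⁺] and the known concentrations, [Mn²⁺] in the numerator gives [Mn²⁺] = 3 × 10^-4 M.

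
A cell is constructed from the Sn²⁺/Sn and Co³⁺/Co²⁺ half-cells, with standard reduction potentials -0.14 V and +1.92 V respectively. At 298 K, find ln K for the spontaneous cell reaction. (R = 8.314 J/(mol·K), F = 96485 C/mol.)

E°_cell = +1.92 − (-0.14) = 2.06 V, with n = 2 electrons transferred.
At equilibrium E = 0, so the Nernst equation gives ln K = nFE°/RT = (2)(96485)(2.06)/((8.314)(298)) = 160.45.

ln K = 160.4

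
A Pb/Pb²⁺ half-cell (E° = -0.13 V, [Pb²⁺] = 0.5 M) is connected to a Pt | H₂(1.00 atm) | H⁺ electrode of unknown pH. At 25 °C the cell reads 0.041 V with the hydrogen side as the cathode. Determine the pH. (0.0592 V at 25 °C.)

E°_cell = 0.13 V and n = 2.
log Q = n(E° − E)/0.0592 = 2×(0.13 − 0.041)/0.0592 = 3.007.
With Q = [Pb²⁺]·P(H₂) / [H⁺]^2, solving for [H⁺] gives log[H⁺] = -1.654, so pH = 1.65.

pH = 1.65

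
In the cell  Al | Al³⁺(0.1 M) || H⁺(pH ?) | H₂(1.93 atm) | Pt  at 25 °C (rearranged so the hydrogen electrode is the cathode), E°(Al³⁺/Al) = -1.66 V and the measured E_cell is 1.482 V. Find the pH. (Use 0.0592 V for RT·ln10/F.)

pH = 3.20

E°_cell = 1.66 V and n = 6.
log Q = n(E° − E)/0.0592 = 6×(1.66 − 1.482)/0.0592 = 18.041.
With Q = [Al³⁺]^2·P(H₂)^3 / [H⁺]^6, solving for [H⁺] gives log[H⁺] = -3.197, so pH = 3.20.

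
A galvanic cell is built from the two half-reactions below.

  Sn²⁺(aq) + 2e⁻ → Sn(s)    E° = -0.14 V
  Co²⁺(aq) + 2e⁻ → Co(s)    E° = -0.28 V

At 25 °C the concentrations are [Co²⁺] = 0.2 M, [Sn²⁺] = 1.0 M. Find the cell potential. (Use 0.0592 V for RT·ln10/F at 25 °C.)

The Sn²⁺/Sn couple has the higher reduction potential and acts as the cathode, so E°_cell = -0.14 − (-0.28) = 0.14 V.
Balancing electrons gives n = 2; the reaction quotient is Q = [Co²⁺]/[Sn²⁺] = 0.200.
At 25 °C, E = E° − (0.0592/n) log Q = 0.14 − (0.0592/2)(-0.699) = 0.140 + 0.021 = 0.161 V.

0.161 V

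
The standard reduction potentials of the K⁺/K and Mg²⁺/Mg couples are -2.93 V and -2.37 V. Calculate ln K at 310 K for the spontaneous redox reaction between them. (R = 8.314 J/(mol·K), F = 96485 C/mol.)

E°_cell = -2.37 − (-2.93) = 0.56 V, with n = 2 electrons transferred.
At equilibrium E = 0, so the Nernst equation gives ln K = nFE°/RT = (2)(96485)(0.56)/((8.314)(310)) = 41.93.

ln K = 41.9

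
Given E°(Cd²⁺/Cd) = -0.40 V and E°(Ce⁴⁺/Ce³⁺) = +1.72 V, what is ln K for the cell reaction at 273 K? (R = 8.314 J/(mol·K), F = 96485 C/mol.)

ln K = 180.2

E°_cell = +1.72 − (-0.40) = 2.12 V, with n = 2 electrons transferred.
At equilibrium E = 0, so the Nernst equation gives ln K = nFE°/RT = (2)(96485)(2.12)/((8.314)(273)) = 180.24.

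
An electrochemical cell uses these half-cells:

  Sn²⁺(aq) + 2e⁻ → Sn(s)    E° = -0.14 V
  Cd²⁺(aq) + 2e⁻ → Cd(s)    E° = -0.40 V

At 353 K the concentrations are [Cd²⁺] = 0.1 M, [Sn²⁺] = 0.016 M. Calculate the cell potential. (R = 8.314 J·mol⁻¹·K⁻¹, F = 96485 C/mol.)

The Sn²⁺/Sn couple has the higher reduction potential and acts as the cathode, so E°_cell = -0.14 − (-0.40) = 0.26 V.
Balancing electrons gives n = 2; the reaction quotient is Q = [Cd²⁺]/[Sn²⁺] = 6.25.
E = E° − (RT/nF) ln Q = 0.26 − (8.314×353)/(2×96485) × (1.833) = 0.260 − 0.028 = 0.232 V.

0.232 V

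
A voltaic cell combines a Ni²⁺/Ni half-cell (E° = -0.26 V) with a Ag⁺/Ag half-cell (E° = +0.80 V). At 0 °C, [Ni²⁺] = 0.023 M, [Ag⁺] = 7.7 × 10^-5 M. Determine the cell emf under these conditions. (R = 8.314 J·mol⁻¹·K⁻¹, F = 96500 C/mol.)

0.882 V

The Ag⁺/Ag couple has the higher reduction potential and acts as the cathode, so E°_cell = +0.80 − (-0.26) = 1.06 V.
Balancing electrons gives n = 2; the reaction quotient is Q = [Ni²⁺]/[Ag⁺]^2 = 3.88 × 10^6.
E = E° − (RT/nF) ln Q = 1.06 − (8.314×273)/(2×96500) × (15.171) = 1.060 − 0.178 = 0.882 V.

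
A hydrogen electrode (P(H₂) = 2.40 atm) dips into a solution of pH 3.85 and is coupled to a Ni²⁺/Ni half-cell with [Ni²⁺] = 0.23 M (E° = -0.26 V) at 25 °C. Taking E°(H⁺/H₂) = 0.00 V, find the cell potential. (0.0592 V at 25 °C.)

0.040 V

The hydrogen couple is the cathode, so E°_cell = 0.26 V; n = 2.
[H⁺] = 10^(−3.85) = 1.4 × 10^-4 M, and Q = [Ni²⁺]·P(H₂) / [H⁺]^2 = 2.77 × 10^7.
E = E° − (0.0592/2) log Q = 0.26 − (0.0592/2)(7.442) = 0.040 V.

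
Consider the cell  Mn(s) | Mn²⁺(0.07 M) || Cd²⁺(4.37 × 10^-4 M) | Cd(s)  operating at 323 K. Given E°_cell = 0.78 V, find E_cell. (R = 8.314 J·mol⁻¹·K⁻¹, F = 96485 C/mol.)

0.709 V

Balancing electrons gives n = 2; the reaction quotient is Q = [Mn²⁺]/[Cd²⁺] = 160.
E = E° − (RT/nF) ln Q = 0.78 − (8.314×323)/(2×96485) × (5.076) = 0.780 − 0.071 = 0.709 V.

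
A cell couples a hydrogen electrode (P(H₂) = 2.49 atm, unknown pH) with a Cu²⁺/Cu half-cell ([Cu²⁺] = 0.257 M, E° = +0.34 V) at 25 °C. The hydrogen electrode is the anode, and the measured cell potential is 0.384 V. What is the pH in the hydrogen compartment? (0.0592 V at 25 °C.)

pH = 0.84

E°_cell = 0.34 V and n = 2.
log Q = n(E° − E)/0.0592 = 2×(0.34 − 0.384)/0.0592 = -1.486.
With Q = [H⁺]^2 / ([Cu²⁺]·P(H₂)), solving for [H⁺] gives log[H⁺] = -0.840, so pH = 0.84.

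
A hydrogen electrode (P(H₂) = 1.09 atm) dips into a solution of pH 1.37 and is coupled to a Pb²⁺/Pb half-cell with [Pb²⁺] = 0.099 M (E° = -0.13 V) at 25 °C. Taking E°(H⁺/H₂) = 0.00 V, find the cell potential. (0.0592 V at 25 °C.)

0.078 V

The hydrogen couple is the cathode, so E°_cell = 0.13 V; n = 2.
[H⁺] = 10^(−1.37) = 0.043 M, and Q = [Pb²⁺]·P(H₂) / [H⁺]^2 = 59.3.
E = E° − (0.0592/2) log Q = 0.13 − (0.0592/2)(1.773) = 0.078 V.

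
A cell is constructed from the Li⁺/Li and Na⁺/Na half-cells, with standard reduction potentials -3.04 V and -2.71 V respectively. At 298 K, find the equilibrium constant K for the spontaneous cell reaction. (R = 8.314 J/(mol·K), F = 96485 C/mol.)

3.8 × 10^5

E°_cell = -2.71 − (-3.04) = 0.33 V, with n = 1 electron transferred.
At equilibrium E = 0, so the Nernst equation gives ln K = nFE°/RT = (1)(96485)(0.33)/((8.314)(298)) = 12.85.
K = e^12.85 = 3.8 × 10^5.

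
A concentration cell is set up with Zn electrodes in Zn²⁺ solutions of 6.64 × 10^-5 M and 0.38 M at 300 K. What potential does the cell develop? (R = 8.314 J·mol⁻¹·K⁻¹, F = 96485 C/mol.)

Both half-cells are Zn²⁺/Zn, so E°_cell = 0. The concentrated side is the cathode; the cell reaction moves Zn²⁺ from high to low concentration with n = 2.
Q = [Zn²⁺]_dilute/[Zn²⁺]_conc = 6.64 × 10^-5/0.38 = 1.75 × 10^-4.
E = 0 − (RT/nF) ln Q = −((8.314×300)/(2×96485))(-8.652) = 0.1118 V.

0.11 V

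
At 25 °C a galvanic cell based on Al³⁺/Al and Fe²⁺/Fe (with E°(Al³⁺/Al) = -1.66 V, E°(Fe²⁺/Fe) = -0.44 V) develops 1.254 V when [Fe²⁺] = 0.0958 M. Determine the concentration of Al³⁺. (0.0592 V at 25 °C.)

From the Nernst equation, log Q = n(E° − E)/0.0592 = 6(1.22 − 1.254)/0.0592 = -3.446, so Q = 3.58 × 10^-4.
With Q = [Al³⁺]^2/[Fe²⁺]^3 and the known concentrations, [Al³⁺]^2 in the numerator gives [Al³⁺] = 5.6 × 10^-4 M.

5.6 × 10^-4 M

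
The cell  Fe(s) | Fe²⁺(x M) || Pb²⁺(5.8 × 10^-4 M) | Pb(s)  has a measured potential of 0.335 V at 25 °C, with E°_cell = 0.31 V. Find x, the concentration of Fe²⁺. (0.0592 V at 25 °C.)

8.3 × 10^-5 M

From the Nernst equation, log Q = n(E° − E)/0.0592 = 2(0.31 − 0.335)/0.0592 = -0.845, so Q = 0.143.
With Q = [Fe²⁺]/[Pb²⁺] and the known concentrations, [Fe²⁺] in the numerator gives [Fe²⁺] = 8.3 × 10^-5 M.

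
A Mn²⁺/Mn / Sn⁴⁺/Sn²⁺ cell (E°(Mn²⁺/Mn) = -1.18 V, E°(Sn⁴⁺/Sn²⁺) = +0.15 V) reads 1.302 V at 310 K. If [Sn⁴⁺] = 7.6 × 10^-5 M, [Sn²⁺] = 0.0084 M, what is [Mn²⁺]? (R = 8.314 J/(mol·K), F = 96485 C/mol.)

0.074 M

From the Nernst equation, ln Q = nF(E° − E)/RT = 2×96485×(1.33 − 1.302)/(8.314×310) = 2.096, so Q = 8.14.
With Q = [Mn²⁺]·[Sn²⁺]/[Sn⁴⁺] and the known concentrations, [Mn²⁺] in the numerator gives [Mn²⁺] = 0.074 M.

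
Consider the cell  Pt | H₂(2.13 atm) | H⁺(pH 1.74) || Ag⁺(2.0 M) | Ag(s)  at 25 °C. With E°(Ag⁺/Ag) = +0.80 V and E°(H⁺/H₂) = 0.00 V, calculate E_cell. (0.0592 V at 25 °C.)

0.93 V

The Ag⁺/Ag couple is the cathode, so E°_cell = 0.80 V; n = 2.
[H⁺] = 10^(−1.74) = 0.018 M, and Q = [H⁺]^2 / ([Ag⁺]^2·P(H₂)) = 3.89 × 10^-5.
E = E° − (0.0592/2) log Q = 0.80 − (0.0592/2)(-4.410) = 0.931 V.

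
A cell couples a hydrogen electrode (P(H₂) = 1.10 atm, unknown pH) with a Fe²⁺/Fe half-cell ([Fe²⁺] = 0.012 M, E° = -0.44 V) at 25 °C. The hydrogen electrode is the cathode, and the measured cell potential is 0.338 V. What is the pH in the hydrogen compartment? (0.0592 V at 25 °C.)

E°_cell = 0.44 V and n = 2.
log Q = n(E° − E)/0.0592 = 2×(0.44 − 0.338)/0.0592 = 3.446.
With Q = [Fe²⁺]·P(H₂) / [H⁺]^2, solving for [H⁺] gives log[H⁺] = -2.663, so pH = 2.66.

pH = 2.66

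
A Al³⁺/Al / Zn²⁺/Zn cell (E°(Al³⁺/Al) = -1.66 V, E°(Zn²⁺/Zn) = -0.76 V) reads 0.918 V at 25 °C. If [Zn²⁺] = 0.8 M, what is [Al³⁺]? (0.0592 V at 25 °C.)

0.088 M

From the Nernst equation, log Q = n(E° − E)/0.0592 = 6(0.90 − 0.918)/0.0592 = -1.824, so Q = 0.0150.
With Q = [Al³⁺]^2/[Zn²⁺]^3 and the known concentrations, [Al³⁺]^2 in the numerator gives [Al³⁺] = 0.088 M.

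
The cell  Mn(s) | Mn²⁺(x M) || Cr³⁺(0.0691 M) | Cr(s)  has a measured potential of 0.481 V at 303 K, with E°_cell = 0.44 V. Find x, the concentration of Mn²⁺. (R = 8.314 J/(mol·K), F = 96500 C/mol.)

From the Nernst equation, ln Q = nF(E° − E)/RT = 6×96500×(0.44 − 0.481)/(8.314×303) = -9.423, so Q = 8.08 × 10^-5.
With Q = [Mn²⁺]^3/[Cr³⁺]^2 and the known concentrations, [Mn²⁺]^3 in the numerator gives [Mn²⁺] = 0.0073 M.

0.0073 M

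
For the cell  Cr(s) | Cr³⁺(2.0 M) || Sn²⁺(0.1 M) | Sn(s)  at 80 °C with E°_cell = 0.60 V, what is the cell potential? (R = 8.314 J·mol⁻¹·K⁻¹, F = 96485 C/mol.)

Balancing electrons gives n = 6; the reaction quotient is Q = [Cr³⁺]^2/[Sn²⁺]^3 = 4000.
E = E° − (RT/nF) ln Q = 0.60 − (8.314×353)/(6×96485) × (8.294) = 0.600 − 0.042 = 0.558 V.

0.558 V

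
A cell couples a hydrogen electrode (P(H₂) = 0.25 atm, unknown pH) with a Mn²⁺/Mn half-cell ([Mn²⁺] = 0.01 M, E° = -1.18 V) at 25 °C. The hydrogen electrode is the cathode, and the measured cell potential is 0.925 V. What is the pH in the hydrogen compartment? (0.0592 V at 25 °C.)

E°_cell = 1.18 V and n = 2.
log Q = n(E° − E)/0.0592 = 2×(1.18 − 0.925)/0.0592 = 8.615.
With Q = [Mn²⁺]·P(H₂) / [H⁺]^2, solving for [H⁺] gives log[H⁺] = -5.608, so pH = 5.61.

pH = 5.61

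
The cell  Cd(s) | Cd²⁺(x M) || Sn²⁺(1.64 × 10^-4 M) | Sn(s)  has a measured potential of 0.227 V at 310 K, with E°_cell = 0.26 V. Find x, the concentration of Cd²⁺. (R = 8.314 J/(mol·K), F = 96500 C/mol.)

From the Nernst equation, ln Q = nF(E° − E)/RT = 2×96500×(0.26 − 0.227)/(8.314×310) = 2.471, so Q = 11.8.
With Q = [Cd²⁺]/[Sn²⁺] and the known concentrations, [Cd²⁺] in the numerator gives [Cd²⁺] = 0.0019 M.

0.0019 M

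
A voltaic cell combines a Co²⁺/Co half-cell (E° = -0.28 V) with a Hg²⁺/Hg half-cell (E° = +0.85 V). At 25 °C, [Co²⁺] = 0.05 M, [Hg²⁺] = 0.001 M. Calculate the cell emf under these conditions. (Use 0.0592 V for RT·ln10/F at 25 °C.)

The Hg²⁺/Hg couple has the higher reduction potential and acts as the cathode, so E°_cell = +0.85 − (-0.28) = 1.13 V.
Balancing electrons gives n = 2; the reaction quotient is Q = [Co²⁺]/[Hg²⁺] = 50.0.
At 25 °C, E = E° − (0.0592/n) log Q = 1.13 − (0.0592/2)(1.699) = 1.130 − 0.050 = 1.080 V.

1.08 V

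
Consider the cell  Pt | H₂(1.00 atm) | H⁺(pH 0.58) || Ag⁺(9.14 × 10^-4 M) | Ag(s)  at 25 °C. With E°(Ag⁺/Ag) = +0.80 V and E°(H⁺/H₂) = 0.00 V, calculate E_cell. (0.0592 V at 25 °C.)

The Ag⁺/Ag couple is the cathode, so E°_cell = 0.80 V; n = 2.
[H⁺] = 10^(−0.58) = 0.26 M, and Q = [H⁺]^2 / ([Ag⁺]^2·P(H₂)) = 8.28 × 10^4.
E = E° − (0.0592/2) log Q = 0.80 − (0.0592/2)(4.918) = 0.654 V.

0.65 V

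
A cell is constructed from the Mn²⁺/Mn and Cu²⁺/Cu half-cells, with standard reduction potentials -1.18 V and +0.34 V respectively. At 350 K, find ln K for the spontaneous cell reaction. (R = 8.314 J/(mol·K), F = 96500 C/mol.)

E°_cell = +0.34 − (-1.18) = 1.52 V, with n = 2 electrons transferred.
At equilibrium E = 0, so the Nernst equation gives ln K = nFE°/RT = (2)(96500)(1.52)/((8.314)(350)) = 100.81.

ln K = 100.8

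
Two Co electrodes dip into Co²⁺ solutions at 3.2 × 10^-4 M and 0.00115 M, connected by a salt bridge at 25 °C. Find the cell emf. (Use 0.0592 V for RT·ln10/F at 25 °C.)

Both half-cells are Co²⁺/Co, so E°_cell = 0. The concentrated side is the cathode; the cell reaction moves Co²⁺ from high to low concentration with n = 2.
Q = [Co²⁺]_dilute/[Co²⁺]_conc = 3.2 × 10^-4/0.00115 = 0.278.
E = 0 − (0.0592/2) log Q = −(0.0592/2)(-0.556) = 0.0165 V.

0.016 V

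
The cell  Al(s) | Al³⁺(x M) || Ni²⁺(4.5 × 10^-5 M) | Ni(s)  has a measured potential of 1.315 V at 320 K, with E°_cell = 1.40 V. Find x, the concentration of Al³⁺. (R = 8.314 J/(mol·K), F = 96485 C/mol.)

0.0031 M

From the Nernst equation, ln Q = nF(E° − E)/RT = 6×96485×(1.40 − 1.315)/(8.314×320) = 18.496, so Q = 1.08 × 10^8.
With Q = [Al³⁺]^2/[Ni²⁺]^3 and the known concentrations, [Al³⁺]^2 in the numerator gives [Al³⁺] = 0.0031 M.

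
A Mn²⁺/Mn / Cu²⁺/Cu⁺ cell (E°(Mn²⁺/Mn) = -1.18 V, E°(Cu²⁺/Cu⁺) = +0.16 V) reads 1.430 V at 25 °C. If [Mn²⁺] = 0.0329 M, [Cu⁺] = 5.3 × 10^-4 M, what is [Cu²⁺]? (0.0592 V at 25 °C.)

0.0032 M

From the Nernst equation, log Q = n(E° − E)/0.0592 = 2(1.34 − 1.430)/0.0592 = -3.041, so Q = 9.11 × 10^-4.
With Q = [Mn²⁺]·[Cu⁺]^2/[Cu²⁺]^2 and the known concentrations, [Cu²⁺]^2 in the denominator gives [Cu²⁺] = 0.0032 M.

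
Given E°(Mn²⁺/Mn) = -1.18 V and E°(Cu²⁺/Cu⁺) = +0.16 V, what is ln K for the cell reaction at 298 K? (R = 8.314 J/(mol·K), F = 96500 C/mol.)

E°_cell = +0.16 − (-1.18) = 1.34 V, with n = 2 electrons transferred.
At equilibrium E = 0, so the Nernst equation gives ln K = nFE°/RT = (2)(96500)(1.34)/((8.314)(298)) = 104.38.

ln K = 104.4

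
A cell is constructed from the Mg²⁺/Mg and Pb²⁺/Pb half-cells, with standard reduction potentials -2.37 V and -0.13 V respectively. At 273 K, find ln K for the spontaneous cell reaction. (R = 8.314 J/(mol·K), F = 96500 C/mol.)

E°_cell = -0.13 − (-2.37) = 2.24 V, with n = 2 electrons transferred.
At equilibrium E = 0, so the Nernst equation gives ln K = nFE°/RT = (2)(96500)(2.24)/((8.314)(273)) = 190.47.

ln K = 190.5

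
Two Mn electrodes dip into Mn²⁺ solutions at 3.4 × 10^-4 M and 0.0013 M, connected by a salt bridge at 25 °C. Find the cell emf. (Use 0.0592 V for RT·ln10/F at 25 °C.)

Both half-cells are Mn²⁺/Mn, so E°_cell = 0. The concentrated side is the cathode; the cell reaction moves Mn²⁺ from high to low concentration with n = 2.
Q = [Mn²⁺]_dilute/[Mn²⁺]_conc = 3.4 × 10^-4/0.0013 = 0.262.
E = 0 − (0.0592/2) log Q = −(0.0592/2)(-0.582) = 0.0172 V.

0.017 V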